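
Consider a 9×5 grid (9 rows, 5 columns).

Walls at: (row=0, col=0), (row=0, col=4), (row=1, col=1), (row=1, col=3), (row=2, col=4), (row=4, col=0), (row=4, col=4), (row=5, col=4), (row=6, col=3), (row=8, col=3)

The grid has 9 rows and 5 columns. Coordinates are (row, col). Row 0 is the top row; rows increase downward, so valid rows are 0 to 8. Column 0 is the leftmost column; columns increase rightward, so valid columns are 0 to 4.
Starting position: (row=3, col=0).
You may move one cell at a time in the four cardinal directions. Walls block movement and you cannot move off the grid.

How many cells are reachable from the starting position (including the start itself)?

Answer: Reachable cells: 34

Derivation:
BFS flood-fill from (row=3, col=0):
  Distance 0: (row=3, col=0)
  Distance 1: (row=2, col=0), (row=3, col=1)
  Distance 2: (row=1, col=0), (row=2, col=1), (row=3, col=2), (row=4, col=1)
  Distance 3: (row=2, col=2), (row=3, col=3), (row=4, col=2), (row=5, col=1)
  Distance 4: (row=1, col=2), (row=2, col=3), (row=3, col=4), (row=4, col=3), (row=5, col=0), (row=5, col=2), (row=6, col=1)
  Distance 5: (row=0, col=2), (row=5, col=3), (row=6, col=0), (row=6, col=2), (row=7, col=1)
  Distance 6: (row=0, col=1), (row=0, col=3), (row=7, col=0), (row=7, col=2), (row=8, col=1)
  Distance 7: (row=7, col=3), (row=8, col=0), (row=8, col=2)
  Distance 8: (row=7, col=4)
  Distance 9: (row=6, col=4), (row=8, col=4)
Total reachable: 34 (grid has 35 open cells total)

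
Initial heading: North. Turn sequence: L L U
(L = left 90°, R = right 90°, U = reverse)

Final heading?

Answer: Final heading: North

Derivation:
Start: North
  L (left (90° counter-clockwise)) -> West
  L (left (90° counter-clockwise)) -> South
  U (U-turn (180°)) -> North
Final: North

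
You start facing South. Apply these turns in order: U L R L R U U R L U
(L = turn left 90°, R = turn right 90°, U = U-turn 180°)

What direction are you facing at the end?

Start: South
  U (U-turn (180°)) -> North
  L (left (90° counter-clockwise)) -> West
  R (right (90° clockwise)) -> North
  L (left (90° counter-clockwise)) -> West
  R (right (90° clockwise)) -> North
  U (U-turn (180°)) -> South
  U (U-turn (180°)) -> North
  R (right (90° clockwise)) -> East
  L (left (90° counter-clockwise)) -> North
  U (U-turn (180°)) -> South
Final: South

Answer: Final heading: South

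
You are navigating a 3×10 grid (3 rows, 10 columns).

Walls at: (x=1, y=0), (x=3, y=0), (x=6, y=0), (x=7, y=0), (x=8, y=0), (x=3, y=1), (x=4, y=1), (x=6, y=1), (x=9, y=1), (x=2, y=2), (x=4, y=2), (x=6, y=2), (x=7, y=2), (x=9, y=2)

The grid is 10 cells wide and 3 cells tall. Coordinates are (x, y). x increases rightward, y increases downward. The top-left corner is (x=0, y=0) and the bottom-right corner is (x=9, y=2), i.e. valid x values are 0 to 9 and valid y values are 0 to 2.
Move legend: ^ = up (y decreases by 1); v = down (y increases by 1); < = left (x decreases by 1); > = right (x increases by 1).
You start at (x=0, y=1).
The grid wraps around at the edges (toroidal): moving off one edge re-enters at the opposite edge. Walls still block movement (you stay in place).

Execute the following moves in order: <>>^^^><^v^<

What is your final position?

Answer: Final position: (x=2, y=0)

Derivation:
Start: (x=0, y=1)
  < (left): blocked, stay at (x=0, y=1)
  > (right): (x=0, y=1) -> (x=1, y=1)
  > (right): (x=1, y=1) -> (x=2, y=1)
  ^ (up): (x=2, y=1) -> (x=2, y=0)
  ^ (up): blocked, stay at (x=2, y=0)
  ^ (up): blocked, stay at (x=2, y=0)
  > (right): blocked, stay at (x=2, y=0)
  < (left): blocked, stay at (x=2, y=0)
  ^ (up): blocked, stay at (x=2, y=0)
  v (down): (x=2, y=0) -> (x=2, y=1)
  ^ (up): (x=2, y=1) -> (x=2, y=0)
  < (left): blocked, stay at (x=2, y=0)
Final: (x=2, y=0)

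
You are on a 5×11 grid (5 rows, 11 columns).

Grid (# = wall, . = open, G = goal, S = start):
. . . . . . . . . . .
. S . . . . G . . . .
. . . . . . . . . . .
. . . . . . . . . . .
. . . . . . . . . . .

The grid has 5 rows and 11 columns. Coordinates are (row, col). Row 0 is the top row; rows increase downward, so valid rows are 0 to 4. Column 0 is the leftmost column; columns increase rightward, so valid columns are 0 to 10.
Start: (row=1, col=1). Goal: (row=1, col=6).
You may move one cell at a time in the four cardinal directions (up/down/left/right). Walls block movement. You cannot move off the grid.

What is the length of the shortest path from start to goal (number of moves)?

BFS from (row=1, col=1) until reaching (row=1, col=6):
  Distance 0: (row=1, col=1)
  Distance 1: (row=0, col=1), (row=1, col=0), (row=1, col=2), (row=2, col=1)
  Distance 2: (row=0, col=0), (row=0, col=2), (row=1, col=3), (row=2, col=0), (row=2, col=2), (row=3, col=1)
  Distance 3: (row=0, col=3), (row=1, col=4), (row=2, col=3), (row=3, col=0), (row=3, col=2), (row=4, col=1)
  Distance 4: (row=0, col=4), (row=1, col=5), (row=2, col=4), (row=3, col=3), (row=4, col=0), (row=4, col=2)
  Distance 5: (row=0, col=5), (row=1, col=6), (row=2, col=5), (row=3, col=4), (row=4, col=3)  <- goal reached here
One shortest path (5 moves): (row=1, col=1) -> (row=1, col=2) -> (row=1, col=3) -> (row=1, col=4) -> (row=1, col=5) -> (row=1, col=6)

Answer: Shortest path length: 5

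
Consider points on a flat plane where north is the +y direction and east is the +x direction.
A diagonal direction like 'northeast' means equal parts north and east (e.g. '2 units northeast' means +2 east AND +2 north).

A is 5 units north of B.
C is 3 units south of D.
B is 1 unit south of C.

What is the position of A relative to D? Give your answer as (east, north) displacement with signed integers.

Place D at the origin (east=0, north=0).
  C is 3 units south of D: delta (east=+0, north=-3); C at (east=0, north=-3).
  B is 1 unit south of C: delta (east=+0, north=-1); B at (east=0, north=-4).
  A is 5 units north of B: delta (east=+0, north=+5); A at (east=0, north=1).
Therefore A relative to D: (east=0, north=1).

Answer: A is at (east=0, north=1) relative to D.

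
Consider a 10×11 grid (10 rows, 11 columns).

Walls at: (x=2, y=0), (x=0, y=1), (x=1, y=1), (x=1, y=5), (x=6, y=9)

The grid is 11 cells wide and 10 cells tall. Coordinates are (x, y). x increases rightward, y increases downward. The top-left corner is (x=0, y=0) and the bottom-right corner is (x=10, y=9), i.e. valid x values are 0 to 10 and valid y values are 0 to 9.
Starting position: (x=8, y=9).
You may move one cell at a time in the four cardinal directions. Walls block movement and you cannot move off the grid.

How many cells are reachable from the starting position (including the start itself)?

BFS flood-fill from (x=8, y=9):
  Distance 0: (x=8, y=9)
  Distance 1: (x=8, y=8), (x=7, y=9), (x=9, y=9)
  Distance 2: (x=8, y=7), (x=7, y=8), (x=9, y=8), (x=10, y=9)
  Distance 3: (x=8, y=6), (x=7, y=7), (x=9, y=7), (x=6, y=8), (x=10, y=8)
  Distance 4: (x=8, y=5), (x=7, y=6), (x=9, y=6), (x=6, y=7), (x=10, y=7), (x=5, y=8)
  Distance 5: (x=8, y=4), (x=7, y=5), (x=9, y=5), (x=6, y=6), (x=10, y=6), (x=5, y=7), (x=4, y=8), (x=5, y=9)
  Distance 6: (x=8, y=3), (x=7, y=4), (x=9, y=4), (x=6, y=5), (x=10, y=5), (x=5, y=6), (x=4, y=7), (x=3, y=8), (x=4, y=9)
  Distance 7: (x=8, y=2), (x=7, y=3), (x=9, y=3), (x=6, y=4), (x=10, y=4), (x=5, y=5), (x=4, y=6), (x=3, y=7), (x=2, y=8), (x=3, y=9)
  Distance 8: (x=8, y=1), (x=7, y=2), (x=9, y=2), (x=6, y=3), (x=10, y=3), (x=5, y=4), (x=4, y=5), (x=3, y=6), (x=2, y=7), (x=1, y=8), (x=2, y=9)
  Distance 9: (x=8, y=0), (x=7, y=1), (x=9, y=1), (x=6, y=2), (x=10, y=2), (x=5, y=3), (x=4, y=4), (x=3, y=5), (x=2, y=6), (x=1, y=7), (x=0, y=8), (x=1, y=9)
  Distance 10: (x=7, y=0), (x=9, y=0), (x=6, y=1), (x=10, y=1), (x=5, y=2), (x=4, y=3), (x=3, y=4), (x=2, y=5), (x=1, y=6), (x=0, y=7), (x=0, y=9)
  Distance 11: (x=6, y=0), (x=10, y=0), (x=5, y=1), (x=4, y=2), (x=3, y=3), (x=2, y=4), (x=0, y=6)
  Distance 12: (x=5, y=0), (x=4, y=1), (x=3, y=2), (x=2, y=3), (x=1, y=4), (x=0, y=5)
  Distance 13: (x=4, y=0), (x=3, y=1), (x=2, y=2), (x=1, y=3), (x=0, y=4)
  Distance 14: (x=3, y=0), (x=2, y=1), (x=1, y=2), (x=0, y=3)
  Distance 15: (x=0, y=2)
Total reachable: 103 (grid has 105 open cells total)

Answer: Reachable cells: 103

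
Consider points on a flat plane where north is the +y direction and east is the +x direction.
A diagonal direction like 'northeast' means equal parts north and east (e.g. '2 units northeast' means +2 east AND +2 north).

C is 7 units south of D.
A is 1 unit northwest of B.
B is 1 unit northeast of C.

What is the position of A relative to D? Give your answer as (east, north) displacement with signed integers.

Answer: A is at (east=0, north=-5) relative to D.

Derivation:
Place D at the origin (east=0, north=0).
  C is 7 units south of D: delta (east=+0, north=-7); C at (east=0, north=-7).
  B is 1 unit northeast of C: delta (east=+1, north=+1); B at (east=1, north=-6).
  A is 1 unit northwest of B: delta (east=-1, north=+1); A at (east=0, north=-5).
Therefore A relative to D: (east=0, north=-5).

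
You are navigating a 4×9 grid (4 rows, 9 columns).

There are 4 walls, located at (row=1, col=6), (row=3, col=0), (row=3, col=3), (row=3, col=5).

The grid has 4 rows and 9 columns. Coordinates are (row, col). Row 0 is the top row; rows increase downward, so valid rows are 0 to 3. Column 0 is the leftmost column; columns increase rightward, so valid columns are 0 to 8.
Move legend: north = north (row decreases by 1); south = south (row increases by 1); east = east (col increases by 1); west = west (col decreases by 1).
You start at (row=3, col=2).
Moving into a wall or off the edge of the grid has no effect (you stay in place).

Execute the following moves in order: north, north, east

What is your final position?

Answer: Final position: (row=1, col=3)

Derivation:
Start: (row=3, col=2)
  north (north): (row=3, col=2) -> (row=2, col=2)
  north (north): (row=2, col=2) -> (row=1, col=2)
  east (east): (row=1, col=2) -> (row=1, col=3)
Final: (row=1, col=3)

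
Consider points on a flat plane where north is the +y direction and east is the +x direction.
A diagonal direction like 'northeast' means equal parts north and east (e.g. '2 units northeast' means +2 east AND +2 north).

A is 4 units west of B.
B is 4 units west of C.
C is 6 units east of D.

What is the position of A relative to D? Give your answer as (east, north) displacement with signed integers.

Place D at the origin (east=0, north=0).
  C is 6 units east of D: delta (east=+6, north=+0); C at (east=6, north=0).
  B is 4 units west of C: delta (east=-4, north=+0); B at (east=2, north=0).
  A is 4 units west of B: delta (east=-4, north=+0); A at (east=-2, north=0).
Therefore A relative to D: (east=-2, north=0).

Answer: A is at (east=-2, north=0) relative to D.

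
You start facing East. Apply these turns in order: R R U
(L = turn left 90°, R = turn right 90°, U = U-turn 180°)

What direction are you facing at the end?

Answer: Final heading: East

Derivation:
Start: East
  R (right (90° clockwise)) -> South
  R (right (90° clockwise)) -> West
  U (U-turn (180°)) -> East
Final: East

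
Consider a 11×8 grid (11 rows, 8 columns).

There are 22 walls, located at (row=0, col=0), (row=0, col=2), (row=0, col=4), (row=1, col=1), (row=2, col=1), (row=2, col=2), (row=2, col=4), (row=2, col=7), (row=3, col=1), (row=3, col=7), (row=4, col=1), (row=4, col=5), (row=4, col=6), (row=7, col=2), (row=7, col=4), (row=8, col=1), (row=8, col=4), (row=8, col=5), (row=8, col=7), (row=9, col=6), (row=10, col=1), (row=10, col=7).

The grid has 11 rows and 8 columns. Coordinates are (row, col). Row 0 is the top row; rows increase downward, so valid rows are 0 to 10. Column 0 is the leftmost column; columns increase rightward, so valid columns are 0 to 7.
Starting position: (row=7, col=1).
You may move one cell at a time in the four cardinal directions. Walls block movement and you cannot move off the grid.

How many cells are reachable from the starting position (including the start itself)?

BFS flood-fill from (row=7, col=1):
  Distance 0: (row=7, col=1)
  Distance 1: (row=6, col=1), (row=7, col=0)
  Distance 2: (row=5, col=1), (row=6, col=0), (row=6, col=2), (row=8, col=0)
  Distance 3: (row=5, col=0), (row=5, col=2), (row=6, col=3), (row=9, col=0)
  Distance 4: (row=4, col=0), (row=4, col=2), (row=5, col=3), (row=6, col=4), (row=7, col=3), (row=9, col=1), (row=10, col=0)
  Distance 5: (row=3, col=0), (row=3, col=2), (row=4, col=3), (row=5, col=4), (row=6, col=5), (row=8, col=3), (row=9, col=2)
  Distance 6: (row=2, col=0), (row=3, col=3), (row=4, col=4), (row=5, col=5), (row=6, col=6), (row=7, col=5), (row=8, col=2), (row=9, col=3), (row=10, col=2)
  Distance 7: (row=1, col=0), (row=2, col=3), (row=3, col=4), (row=5, col=6), (row=6, col=7), (row=7, col=6), (row=9, col=4), (row=10, col=3)
  Distance 8: (row=1, col=3), (row=3, col=5), (row=5, col=7), (row=7, col=7), (row=8, col=6), (row=9, col=5), (row=10, col=4)
  Distance 9: (row=0, col=3), (row=1, col=2), (row=1, col=4), (row=2, col=5), (row=3, col=6), (row=4, col=7), (row=10, col=5)
  Distance 10: (row=1, col=5), (row=2, col=6), (row=10, col=6)
  Distance 11: (row=0, col=5), (row=1, col=6)
  Distance 12: (row=0, col=6), (row=1, col=7)
  Distance 13: (row=0, col=7)
Total reachable: 64 (grid has 66 open cells total)

Answer: Reachable cells: 64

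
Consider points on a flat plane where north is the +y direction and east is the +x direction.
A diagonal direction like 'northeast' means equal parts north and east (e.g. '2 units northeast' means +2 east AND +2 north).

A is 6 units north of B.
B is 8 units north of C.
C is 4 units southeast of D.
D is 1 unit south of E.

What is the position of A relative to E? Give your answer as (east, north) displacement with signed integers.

Answer: A is at (east=4, north=9) relative to E.

Derivation:
Place E at the origin (east=0, north=0).
  D is 1 unit south of E: delta (east=+0, north=-1); D at (east=0, north=-1).
  C is 4 units southeast of D: delta (east=+4, north=-4); C at (east=4, north=-5).
  B is 8 units north of C: delta (east=+0, north=+8); B at (east=4, north=3).
  A is 6 units north of B: delta (east=+0, north=+6); A at (east=4, north=9).
Therefore A relative to E: (east=4, north=9).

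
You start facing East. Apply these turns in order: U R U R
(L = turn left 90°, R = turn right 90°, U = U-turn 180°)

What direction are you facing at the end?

Answer: Final heading: West

Derivation:
Start: East
  U (U-turn (180°)) -> West
  R (right (90° clockwise)) -> North
  U (U-turn (180°)) -> South
  R (right (90° clockwise)) -> West
Final: West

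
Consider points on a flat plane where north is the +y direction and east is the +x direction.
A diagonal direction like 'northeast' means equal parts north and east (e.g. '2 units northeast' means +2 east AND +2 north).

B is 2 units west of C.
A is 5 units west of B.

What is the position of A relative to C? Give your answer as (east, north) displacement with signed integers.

Answer: A is at (east=-7, north=0) relative to C.

Derivation:
Place C at the origin (east=0, north=0).
  B is 2 units west of C: delta (east=-2, north=+0); B at (east=-2, north=0).
  A is 5 units west of B: delta (east=-5, north=+0); A at (east=-7, north=0).
Therefore A relative to C: (east=-7, north=0).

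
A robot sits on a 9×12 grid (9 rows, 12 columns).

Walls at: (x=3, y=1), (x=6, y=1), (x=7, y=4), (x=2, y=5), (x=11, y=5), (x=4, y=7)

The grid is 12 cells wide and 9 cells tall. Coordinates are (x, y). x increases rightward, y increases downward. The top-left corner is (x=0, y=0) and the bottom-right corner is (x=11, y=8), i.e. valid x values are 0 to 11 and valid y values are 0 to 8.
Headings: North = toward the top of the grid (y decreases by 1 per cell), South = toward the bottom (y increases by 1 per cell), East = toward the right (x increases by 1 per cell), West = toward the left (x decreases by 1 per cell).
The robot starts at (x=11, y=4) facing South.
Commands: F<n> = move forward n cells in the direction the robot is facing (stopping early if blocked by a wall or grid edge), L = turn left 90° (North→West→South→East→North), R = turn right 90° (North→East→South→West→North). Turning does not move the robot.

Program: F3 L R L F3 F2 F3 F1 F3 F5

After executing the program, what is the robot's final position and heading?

Answer: Final position: (x=11, y=4), facing East

Derivation:
Start: (x=11, y=4), facing South
  F3: move forward 0/3 (blocked), now at (x=11, y=4)
  L: turn left, now facing East
  R: turn right, now facing South
  L: turn left, now facing East
  F3: move forward 0/3 (blocked), now at (x=11, y=4)
  F2: move forward 0/2 (blocked), now at (x=11, y=4)
  F3: move forward 0/3 (blocked), now at (x=11, y=4)
  F1: move forward 0/1 (blocked), now at (x=11, y=4)
  F3: move forward 0/3 (blocked), now at (x=11, y=4)
  F5: move forward 0/5 (blocked), now at (x=11, y=4)
Final: (x=11, y=4), facing East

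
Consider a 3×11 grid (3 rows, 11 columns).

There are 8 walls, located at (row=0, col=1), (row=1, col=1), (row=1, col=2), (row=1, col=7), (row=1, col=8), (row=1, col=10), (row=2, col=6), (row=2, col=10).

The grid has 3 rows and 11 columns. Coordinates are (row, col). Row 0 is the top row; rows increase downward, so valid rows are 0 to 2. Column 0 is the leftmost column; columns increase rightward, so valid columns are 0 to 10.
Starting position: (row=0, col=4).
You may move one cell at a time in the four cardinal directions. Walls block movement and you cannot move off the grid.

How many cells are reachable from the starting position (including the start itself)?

Answer: Reachable cells: 25

Derivation:
BFS flood-fill from (row=0, col=4):
  Distance 0: (row=0, col=4)
  Distance 1: (row=0, col=3), (row=0, col=5), (row=1, col=4)
  Distance 2: (row=0, col=2), (row=0, col=6), (row=1, col=3), (row=1, col=5), (row=2, col=4)
  Distance 3: (row=0, col=7), (row=1, col=6), (row=2, col=3), (row=2, col=5)
  Distance 4: (row=0, col=8), (row=2, col=2)
  Distance 5: (row=0, col=9), (row=2, col=1)
  Distance 6: (row=0, col=10), (row=1, col=9), (row=2, col=0)
  Distance 7: (row=1, col=0), (row=2, col=9)
  Distance 8: (row=0, col=0), (row=2, col=8)
  Distance 9: (row=2, col=7)
Total reachable: 25 (grid has 25 open cells total)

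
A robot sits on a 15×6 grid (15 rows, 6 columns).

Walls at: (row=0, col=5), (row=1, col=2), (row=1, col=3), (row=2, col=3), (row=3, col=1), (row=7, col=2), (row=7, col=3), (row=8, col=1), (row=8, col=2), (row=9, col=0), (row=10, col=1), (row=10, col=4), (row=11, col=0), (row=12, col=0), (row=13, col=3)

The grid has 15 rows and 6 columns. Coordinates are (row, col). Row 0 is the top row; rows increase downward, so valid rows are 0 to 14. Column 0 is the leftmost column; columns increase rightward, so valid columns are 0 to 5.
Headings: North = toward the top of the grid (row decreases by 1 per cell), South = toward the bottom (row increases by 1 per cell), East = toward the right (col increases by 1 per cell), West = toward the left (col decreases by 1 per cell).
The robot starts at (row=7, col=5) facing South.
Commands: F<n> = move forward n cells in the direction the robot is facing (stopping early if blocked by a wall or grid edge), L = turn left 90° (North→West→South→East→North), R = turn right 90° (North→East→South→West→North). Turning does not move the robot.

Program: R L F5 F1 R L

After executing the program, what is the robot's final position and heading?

Start: (row=7, col=5), facing South
  R: turn right, now facing West
  L: turn left, now facing South
  F5: move forward 5, now at (row=12, col=5)
  F1: move forward 1, now at (row=13, col=5)
  R: turn right, now facing West
  L: turn left, now facing South
Final: (row=13, col=5), facing South

Answer: Final position: (row=13, col=5), facing South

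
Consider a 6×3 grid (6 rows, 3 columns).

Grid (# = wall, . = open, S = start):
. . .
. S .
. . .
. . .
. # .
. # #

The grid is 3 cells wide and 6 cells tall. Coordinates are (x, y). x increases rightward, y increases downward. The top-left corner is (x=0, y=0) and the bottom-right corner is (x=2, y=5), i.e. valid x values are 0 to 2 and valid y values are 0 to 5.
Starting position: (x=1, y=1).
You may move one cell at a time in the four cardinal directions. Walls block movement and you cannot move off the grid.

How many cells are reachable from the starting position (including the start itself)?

BFS flood-fill from (x=1, y=1):
  Distance 0: (x=1, y=1)
  Distance 1: (x=1, y=0), (x=0, y=1), (x=2, y=1), (x=1, y=2)
  Distance 2: (x=0, y=0), (x=2, y=0), (x=0, y=2), (x=2, y=2), (x=1, y=3)
  Distance 3: (x=0, y=3), (x=2, y=3)
  Distance 4: (x=0, y=4), (x=2, y=4)
  Distance 5: (x=0, y=5)
Total reachable: 15 (grid has 15 open cells total)

Answer: Reachable cells: 15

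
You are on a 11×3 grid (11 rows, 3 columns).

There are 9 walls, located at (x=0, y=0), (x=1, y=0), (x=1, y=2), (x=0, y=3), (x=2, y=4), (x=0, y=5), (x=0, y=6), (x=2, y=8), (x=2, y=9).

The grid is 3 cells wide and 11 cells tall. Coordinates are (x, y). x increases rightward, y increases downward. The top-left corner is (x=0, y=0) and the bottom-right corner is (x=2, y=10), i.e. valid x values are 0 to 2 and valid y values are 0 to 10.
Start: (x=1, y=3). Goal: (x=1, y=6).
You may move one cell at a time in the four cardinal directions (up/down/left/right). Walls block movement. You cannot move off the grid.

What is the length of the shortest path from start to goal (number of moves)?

BFS from (x=1, y=3) until reaching (x=1, y=6):
  Distance 0: (x=1, y=3)
  Distance 1: (x=2, y=3), (x=1, y=4)
  Distance 2: (x=2, y=2), (x=0, y=4), (x=1, y=5)
  Distance 3: (x=2, y=1), (x=2, y=5), (x=1, y=6)  <- goal reached here
One shortest path (3 moves): (x=1, y=3) -> (x=1, y=4) -> (x=1, y=5) -> (x=1, y=6)

Answer: Shortest path length: 3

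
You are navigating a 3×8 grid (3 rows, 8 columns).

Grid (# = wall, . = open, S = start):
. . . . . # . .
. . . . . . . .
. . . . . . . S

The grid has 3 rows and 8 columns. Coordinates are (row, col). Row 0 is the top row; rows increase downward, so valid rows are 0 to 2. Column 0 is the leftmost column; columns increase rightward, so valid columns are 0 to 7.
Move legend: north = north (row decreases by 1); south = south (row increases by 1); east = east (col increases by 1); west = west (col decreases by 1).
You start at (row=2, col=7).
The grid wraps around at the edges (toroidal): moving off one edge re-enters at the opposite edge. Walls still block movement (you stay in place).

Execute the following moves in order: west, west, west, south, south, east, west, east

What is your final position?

Start: (row=2, col=7)
  west (west): (row=2, col=7) -> (row=2, col=6)
  west (west): (row=2, col=6) -> (row=2, col=5)
  west (west): (row=2, col=5) -> (row=2, col=4)
  south (south): (row=2, col=4) -> (row=0, col=4)
  south (south): (row=0, col=4) -> (row=1, col=4)
  east (east): (row=1, col=4) -> (row=1, col=5)
  west (west): (row=1, col=5) -> (row=1, col=4)
  east (east): (row=1, col=4) -> (row=1, col=5)
Final: (row=1, col=5)

Answer: Final position: (row=1, col=5)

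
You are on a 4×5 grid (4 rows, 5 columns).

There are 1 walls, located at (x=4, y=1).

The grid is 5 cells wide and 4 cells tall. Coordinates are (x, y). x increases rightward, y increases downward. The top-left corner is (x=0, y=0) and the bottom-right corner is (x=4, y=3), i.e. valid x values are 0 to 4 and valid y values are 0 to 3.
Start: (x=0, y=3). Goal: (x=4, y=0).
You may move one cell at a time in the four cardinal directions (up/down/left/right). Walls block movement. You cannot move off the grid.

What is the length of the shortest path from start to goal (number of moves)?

Answer: Shortest path length: 7

Derivation:
BFS from (x=0, y=3) until reaching (x=4, y=0):
  Distance 0: (x=0, y=3)
  Distance 1: (x=0, y=2), (x=1, y=3)
  Distance 2: (x=0, y=1), (x=1, y=2), (x=2, y=3)
  Distance 3: (x=0, y=0), (x=1, y=1), (x=2, y=2), (x=3, y=3)
  Distance 4: (x=1, y=0), (x=2, y=1), (x=3, y=2), (x=4, y=3)
  Distance 5: (x=2, y=0), (x=3, y=1), (x=4, y=2)
  Distance 6: (x=3, y=0)
  Distance 7: (x=4, y=0)  <- goal reached here
One shortest path (7 moves): (x=0, y=3) -> (x=1, y=3) -> (x=2, y=3) -> (x=3, y=3) -> (x=3, y=2) -> (x=3, y=1) -> (x=3, y=0) -> (x=4, y=0)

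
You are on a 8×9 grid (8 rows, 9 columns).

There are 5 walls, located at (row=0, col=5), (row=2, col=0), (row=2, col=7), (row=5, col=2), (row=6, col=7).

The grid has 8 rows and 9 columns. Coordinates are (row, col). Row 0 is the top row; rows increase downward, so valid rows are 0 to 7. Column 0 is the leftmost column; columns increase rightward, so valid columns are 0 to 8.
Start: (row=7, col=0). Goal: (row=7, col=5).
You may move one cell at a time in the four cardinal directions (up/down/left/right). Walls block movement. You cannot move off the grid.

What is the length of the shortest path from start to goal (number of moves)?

Answer: Shortest path length: 5

Derivation:
BFS from (row=7, col=0) until reaching (row=7, col=5):
  Distance 0: (row=7, col=0)
  Distance 1: (row=6, col=0), (row=7, col=1)
  Distance 2: (row=5, col=0), (row=6, col=1), (row=7, col=2)
  Distance 3: (row=4, col=0), (row=5, col=1), (row=6, col=2), (row=7, col=3)
  Distance 4: (row=3, col=0), (row=4, col=1), (row=6, col=3), (row=7, col=4)
  Distance 5: (row=3, col=1), (row=4, col=2), (row=5, col=3), (row=6, col=4), (row=7, col=5)  <- goal reached here
One shortest path (5 moves): (row=7, col=0) -> (row=7, col=1) -> (row=7, col=2) -> (row=7, col=3) -> (row=7, col=4) -> (row=7, col=5)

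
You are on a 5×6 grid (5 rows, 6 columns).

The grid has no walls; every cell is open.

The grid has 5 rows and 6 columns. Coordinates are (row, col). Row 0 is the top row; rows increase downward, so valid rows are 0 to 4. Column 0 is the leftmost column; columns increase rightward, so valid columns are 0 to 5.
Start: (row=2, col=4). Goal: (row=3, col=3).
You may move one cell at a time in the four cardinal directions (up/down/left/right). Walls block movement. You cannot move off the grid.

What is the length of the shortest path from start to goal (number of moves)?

Answer: Shortest path length: 2

Derivation:
BFS from (row=2, col=4) until reaching (row=3, col=3):
  Distance 0: (row=2, col=4)
  Distance 1: (row=1, col=4), (row=2, col=3), (row=2, col=5), (row=3, col=4)
  Distance 2: (row=0, col=4), (row=1, col=3), (row=1, col=5), (row=2, col=2), (row=3, col=3), (row=3, col=5), (row=4, col=4)  <- goal reached here
One shortest path (2 moves): (row=2, col=4) -> (row=2, col=3) -> (row=3, col=3)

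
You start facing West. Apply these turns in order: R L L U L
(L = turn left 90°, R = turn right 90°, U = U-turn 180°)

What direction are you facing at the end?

Answer: Final heading: West

Derivation:
Start: West
  R (right (90° clockwise)) -> North
  L (left (90° counter-clockwise)) -> West
  L (left (90° counter-clockwise)) -> South
  U (U-turn (180°)) -> North
  L (left (90° counter-clockwise)) -> West
Final: West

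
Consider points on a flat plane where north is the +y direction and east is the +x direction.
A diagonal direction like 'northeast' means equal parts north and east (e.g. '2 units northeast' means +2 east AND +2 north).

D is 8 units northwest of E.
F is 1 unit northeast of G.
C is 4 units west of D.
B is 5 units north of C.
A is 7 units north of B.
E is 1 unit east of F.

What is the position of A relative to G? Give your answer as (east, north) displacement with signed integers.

Place G at the origin (east=0, north=0).
  F is 1 unit northeast of G: delta (east=+1, north=+1); F at (east=1, north=1).
  E is 1 unit east of F: delta (east=+1, north=+0); E at (east=2, north=1).
  D is 8 units northwest of E: delta (east=-8, north=+8); D at (east=-6, north=9).
  C is 4 units west of D: delta (east=-4, north=+0); C at (east=-10, north=9).
  B is 5 units north of C: delta (east=+0, north=+5); B at (east=-10, north=14).
  A is 7 units north of B: delta (east=+0, north=+7); A at (east=-10, north=21).
Therefore A relative to G: (east=-10, north=21).

Answer: A is at (east=-10, north=21) relative to G.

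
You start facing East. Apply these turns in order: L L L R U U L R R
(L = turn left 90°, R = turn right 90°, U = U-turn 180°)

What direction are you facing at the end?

Start: East
  L (left (90° counter-clockwise)) -> North
  L (left (90° counter-clockwise)) -> West
  L (left (90° counter-clockwise)) -> South
  R (right (90° clockwise)) -> West
  U (U-turn (180°)) -> East
  U (U-turn (180°)) -> West
  L (left (90° counter-clockwise)) -> South
  R (right (90° clockwise)) -> West
  R (right (90° clockwise)) -> North
Final: North

Answer: Final heading: North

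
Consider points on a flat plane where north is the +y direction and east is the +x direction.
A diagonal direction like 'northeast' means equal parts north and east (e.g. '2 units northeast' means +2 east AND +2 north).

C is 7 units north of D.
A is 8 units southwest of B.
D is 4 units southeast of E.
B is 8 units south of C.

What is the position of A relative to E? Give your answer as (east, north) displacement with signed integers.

Place E at the origin (east=0, north=0).
  D is 4 units southeast of E: delta (east=+4, north=-4); D at (east=4, north=-4).
  C is 7 units north of D: delta (east=+0, north=+7); C at (east=4, north=3).
  B is 8 units south of C: delta (east=+0, north=-8); B at (east=4, north=-5).
  A is 8 units southwest of B: delta (east=-8, north=-8); A at (east=-4, north=-13).
Therefore A relative to E: (east=-4, north=-13).

Answer: A is at (east=-4, north=-13) relative to E.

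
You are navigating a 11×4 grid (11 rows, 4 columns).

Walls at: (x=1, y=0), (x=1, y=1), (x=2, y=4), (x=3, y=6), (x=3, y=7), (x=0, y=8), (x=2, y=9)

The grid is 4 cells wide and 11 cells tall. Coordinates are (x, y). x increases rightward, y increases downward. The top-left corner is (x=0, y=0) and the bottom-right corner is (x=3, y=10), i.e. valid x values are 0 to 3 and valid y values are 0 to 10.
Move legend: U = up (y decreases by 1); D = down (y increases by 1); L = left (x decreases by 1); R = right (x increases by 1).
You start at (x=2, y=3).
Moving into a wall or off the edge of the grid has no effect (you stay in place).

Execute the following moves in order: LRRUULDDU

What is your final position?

Answer: Final position: (x=2, y=2)

Derivation:
Start: (x=2, y=3)
  L (left): (x=2, y=3) -> (x=1, y=3)
  R (right): (x=1, y=3) -> (x=2, y=3)
  R (right): (x=2, y=3) -> (x=3, y=3)
  U (up): (x=3, y=3) -> (x=3, y=2)
  U (up): (x=3, y=2) -> (x=3, y=1)
  L (left): (x=3, y=1) -> (x=2, y=1)
  D (down): (x=2, y=1) -> (x=2, y=2)
  D (down): (x=2, y=2) -> (x=2, y=3)
  U (up): (x=2, y=3) -> (x=2, y=2)
Final: (x=2, y=2)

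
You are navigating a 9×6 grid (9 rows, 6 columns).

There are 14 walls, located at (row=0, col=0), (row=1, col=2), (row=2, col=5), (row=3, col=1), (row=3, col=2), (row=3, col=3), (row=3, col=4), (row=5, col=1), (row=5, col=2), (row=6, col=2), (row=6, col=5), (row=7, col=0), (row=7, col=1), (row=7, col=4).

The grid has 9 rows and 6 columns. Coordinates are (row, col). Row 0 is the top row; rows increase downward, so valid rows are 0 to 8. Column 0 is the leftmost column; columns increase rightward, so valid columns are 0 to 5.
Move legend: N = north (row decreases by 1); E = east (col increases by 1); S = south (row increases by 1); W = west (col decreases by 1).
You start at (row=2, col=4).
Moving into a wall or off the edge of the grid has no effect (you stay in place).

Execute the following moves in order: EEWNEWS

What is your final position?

Answer: Final position: (row=2, col=3)

Derivation:
Start: (row=2, col=4)
  E (east): blocked, stay at (row=2, col=4)
  E (east): blocked, stay at (row=2, col=4)
  W (west): (row=2, col=4) -> (row=2, col=3)
  N (north): (row=2, col=3) -> (row=1, col=3)
  E (east): (row=1, col=3) -> (row=1, col=4)
  W (west): (row=1, col=4) -> (row=1, col=3)
  S (south): (row=1, col=3) -> (row=2, col=3)
Final: (row=2, col=3)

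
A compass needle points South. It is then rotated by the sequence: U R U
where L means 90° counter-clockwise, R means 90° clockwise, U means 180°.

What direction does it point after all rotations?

Answer: Final heading: West

Derivation:
Start: South
  U (U-turn (180°)) -> North
  R (right (90° clockwise)) -> East
  U (U-turn (180°)) -> West
Final: West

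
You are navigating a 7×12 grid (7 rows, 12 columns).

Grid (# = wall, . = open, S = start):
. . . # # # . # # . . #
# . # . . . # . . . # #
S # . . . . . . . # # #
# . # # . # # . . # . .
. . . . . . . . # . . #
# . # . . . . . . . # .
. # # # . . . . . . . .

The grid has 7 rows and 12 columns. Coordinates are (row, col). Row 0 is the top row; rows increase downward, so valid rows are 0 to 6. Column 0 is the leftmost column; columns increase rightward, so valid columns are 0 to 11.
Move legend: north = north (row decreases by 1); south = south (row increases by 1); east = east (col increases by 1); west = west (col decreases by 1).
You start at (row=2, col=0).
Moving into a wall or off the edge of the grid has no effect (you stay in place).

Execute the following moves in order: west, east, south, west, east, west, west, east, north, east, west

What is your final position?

Answer: Final position: (row=2, col=0)

Derivation:
Start: (row=2, col=0)
  west (west): blocked, stay at (row=2, col=0)
  east (east): blocked, stay at (row=2, col=0)
  south (south): blocked, stay at (row=2, col=0)
  west (west): blocked, stay at (row=2, col=0)
  east (east): blocked, stay at (row=2, col=0)
  west (west): blocked, stay at (row=2, col=0)
  west (west): blocked, stay at (row=2, col=0)
  east (east): blocked, stay at (row=2, col=0)
  north (north): blocked, stay at (row=2, col=0)
  east (east): blocked, stay at (row=2, col=0)
  west (west): blocked, stay at (row=2, col=0)
Final: (row=2, col=0)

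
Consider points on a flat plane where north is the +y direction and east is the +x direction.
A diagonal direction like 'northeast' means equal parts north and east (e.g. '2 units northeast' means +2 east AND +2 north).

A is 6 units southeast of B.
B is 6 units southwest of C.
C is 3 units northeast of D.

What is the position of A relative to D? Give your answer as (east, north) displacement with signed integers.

Place D at the origin (east=0, north=0).
  C is 3 units northeast of D: delta (east=+3, north=+3); C at (east=3, north=3).
  B is 6 units southwest of C: delta (east=-6, north=-6); B at (east=-3, north=-3).
  A is 6 units southeast of B: delta (east=+6, north=-6); A at (east=3, north=-9).
Therefore A relative to D: (east=3, north=-9).

Answer: A is at (east=3, north=-9) relative to D.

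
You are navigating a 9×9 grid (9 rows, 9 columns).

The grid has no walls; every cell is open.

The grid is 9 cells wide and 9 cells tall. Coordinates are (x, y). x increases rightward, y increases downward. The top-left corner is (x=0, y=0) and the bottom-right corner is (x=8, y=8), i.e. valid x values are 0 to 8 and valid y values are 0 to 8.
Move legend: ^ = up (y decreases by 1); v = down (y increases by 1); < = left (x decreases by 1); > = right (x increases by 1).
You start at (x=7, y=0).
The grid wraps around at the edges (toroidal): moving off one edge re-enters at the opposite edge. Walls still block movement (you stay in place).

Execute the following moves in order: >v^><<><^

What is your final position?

Answer: Final position: (x=7, y=8)

Derivation:
Start: (x=7, y=0)
  > (right): (x=7, y=0) -> (x=8, y=0)
  v (down): (x=8, y=0) -> (x=8, y=1)
  ^ (up): (x=8, y=1) -> (x=8, y=0)
  > (right): (x=8, y=0) -> (x=0, y=0)
  < (left): (x=0, y=0) -> (x=8, y=0)
  < (left): (x=8, y=0) -> (x=7, y=0)
  > (right): (x=7, y=0) -> (x=8, y=0)
  < (left): (x=8, y=0) -> (x=7, y=0)
  ^ (up): (x=7, y=0) -> (x=7, y=8)
Final: (x=7, y=8)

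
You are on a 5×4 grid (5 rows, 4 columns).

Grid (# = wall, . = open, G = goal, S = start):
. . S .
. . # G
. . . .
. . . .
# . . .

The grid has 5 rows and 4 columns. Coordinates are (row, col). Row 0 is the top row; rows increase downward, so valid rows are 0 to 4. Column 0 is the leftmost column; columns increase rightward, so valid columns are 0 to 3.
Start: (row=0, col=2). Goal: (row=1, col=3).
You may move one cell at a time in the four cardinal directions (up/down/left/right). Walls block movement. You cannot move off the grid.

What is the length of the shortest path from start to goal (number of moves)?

BFS from (row=0, col=2) until reaching (row=1, col=3):
  Distance 0: (row=0, col=2)
  Distance 1: (row=0, col=1), (row=0, col=3)
  Distance 2: (row=0, col=0), (row=1, col=1), (row=1, col=3)  <- goal reached here
One shortest path (2 moves): (row=0, col=2) -> (row=0, col=3) -> (row=1, col=3)

Answer: Shortest path length: 2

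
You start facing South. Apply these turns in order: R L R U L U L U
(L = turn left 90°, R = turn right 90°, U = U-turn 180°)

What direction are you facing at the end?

Start: South
  R (right (90° clockwise)) -> West
  L (left (90° counter-clockwise)) -> South
  R (right (90° clockwise)) -> West
  U (U-turn (180°)) -> East
  L (left (90° counter-clockwise)) -> North
  U (U-turn (180°)) -> South
  L (left (90° counter-clockwise)) -> East
  U (U-turn (180°)) -> West
Final: West

Answer: Final heading: West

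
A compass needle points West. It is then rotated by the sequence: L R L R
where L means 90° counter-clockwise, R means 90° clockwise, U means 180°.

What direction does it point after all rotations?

Start: West
  L (left (90° counter-clockwise)) -> South
  R (right (90° clockwise)) -> West
  L (left (90° counter-clockwise)) -> South
  R (right (90° clockwise)) -> West
Final: West

Answer: Final heading: West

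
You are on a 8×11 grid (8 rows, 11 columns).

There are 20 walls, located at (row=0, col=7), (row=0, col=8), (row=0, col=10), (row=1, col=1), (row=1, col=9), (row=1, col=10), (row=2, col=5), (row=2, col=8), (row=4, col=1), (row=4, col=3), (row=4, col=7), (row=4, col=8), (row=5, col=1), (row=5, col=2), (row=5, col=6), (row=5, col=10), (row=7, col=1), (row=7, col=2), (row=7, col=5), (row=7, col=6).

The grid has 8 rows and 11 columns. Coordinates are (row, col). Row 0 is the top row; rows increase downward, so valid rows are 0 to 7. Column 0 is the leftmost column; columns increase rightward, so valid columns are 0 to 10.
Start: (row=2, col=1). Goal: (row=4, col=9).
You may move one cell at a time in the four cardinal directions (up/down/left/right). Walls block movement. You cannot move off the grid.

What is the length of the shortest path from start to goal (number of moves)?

BFS from (row=2, col=1) until reaching (row=4, col=9):
  Distance 0: (row=2, col=1)
  Distance 1: (row=2, col=0), (row=2, col=2), (row=3, col=1)
  Distance 2: (row=1, col=0), (row=1, col=2), (row=2, col=3), (row=3, col=0), (row=3, col=2)
  Distance 3: (row=0, col=0), (row=0, col=2), (row=1, col=3), (row=2, col=4), (row=3, col=3), (row=4, col=0), (row=4, col=2)
  Distance 4: (row=0, col=1), (row=0, col=3), (row=1, col=4), (row=3, col=4), (row=5, col=0)
  Distance 5: (row=0, col=4), (row=1, col=5), (row=3, col=5), (row=4, col=4), (row=6, col=0)
  Distance 6: (row=0, col=5), (row=1, col=6), (row=3, col=6), (row=4, col=5), (row=5, col=4), (row=6, col=1), (row=7, col=0)
  Distance 7: (row=0, col=6), (row=1, col=7), (row=2, col=6), (row=3, col=7), (row=4, col=6), (row=5, col=3), (row=5, col=5), (row=6, col=2), (row=6, col=4)
  Distance 8: (row=1, col=8), (row=2, col=7), (row=3, col=8), (row=6, col=3), (row=6, col=5), (row=7, col=4)
  Distance 9: (row=3, col=9), (row=6, col=6), (row=7, col=3)
  Distance 10: (row=2, col=9), (row=3, col=10), (row=4, col=9), (row=6, col=7)  <- goal reached here
One shortest path (10 moves): (row=2, col=1) -> (row=2, col=2) -> (row=2, col=3) -> (row=2, col=4) -> (row=3, col=4) -> (row=3, col=5) -> (row=3, col=6) -> (row=3, col=7) -> (row=3, col=8) -> (row=3, col=9) -> (row=4, col=9)

Answer: Shortest path length: 10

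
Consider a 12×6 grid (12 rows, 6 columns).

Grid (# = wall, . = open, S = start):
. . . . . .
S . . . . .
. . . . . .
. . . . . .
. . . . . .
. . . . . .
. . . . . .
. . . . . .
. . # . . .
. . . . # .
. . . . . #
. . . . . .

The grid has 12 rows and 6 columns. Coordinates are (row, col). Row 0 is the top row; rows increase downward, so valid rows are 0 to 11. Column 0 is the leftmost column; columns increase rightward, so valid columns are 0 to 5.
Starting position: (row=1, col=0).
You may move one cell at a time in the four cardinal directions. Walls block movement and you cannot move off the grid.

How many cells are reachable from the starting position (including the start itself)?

BFS flood-fill from (row=1, col=0):
  Distance 0: (row=1, col=0)
  Distance 1: (row=0, col=0), (row=1, col=1), (row=2, col=0)
  Distance 2: (row=0, col=1), (row=1, col=2), (row=2, col=1), (row=3, col=0)
  Distance 3: (row=0, col=2), (row=1, col=3), (row=2, col=2), (row=3, col=1), (row=4, col=0)
  Distance 4: (row=0, col=3), (row=1, col=4), (row=2, col=3), (row=3, col=2), (row=4, col=1), (row=5, col=0)
  Distance 5: (row=0, col=4), (row=1, col=5), (row=2, col=4), (row=3, col=3), (row=4, col=2), (row=5, col=1), (row=6, col=0)
  Distance 6: (row=0, col=5), (row=2, col=5), (row=3, col=4), (row=4, col=3), (row=5, col=2), (row=6, col=1), (row=7, col=0)
  Distance 7: (row=3, col=5), (row=4, col=4), (row=5, col=3), (row=6, col=2), (row=7, col=1), (row=8, col=0)
  Distance 8: (row=4, col=5), (row=5, col=4), (row=6, col=3), (row=7, col=2), (row=8, col=1), (row=9, col=0)
  Distance 9: (row=5, col=5), (row=6, col=4), (row=7, col=3), (row=9, col=1), (row=10, col=0)
  Distance 10: (row=6, col=5), (row=7, col=4), (row=8, col=3), (row=9, col=2), (row=10, col=1), (row=11, col=0)
  Distance 11: (row=7, col=5), (row=8, col=4), (row=9, col=3), (row=10, col=2), (row=11, col=1)
  Distance 12: (row=8, col=5), (row=10, col=3), (row=11, col=2)
  Distance 13: (row=9, col=5), (row=10, col=4), (row=11, col=3)
  Distance 14: (row=11, col=4)
  Distance 15: (row=11, col=5)
Total reachable: 69 (grid has 69 open cells total)

Answer: Reachable cells: 69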